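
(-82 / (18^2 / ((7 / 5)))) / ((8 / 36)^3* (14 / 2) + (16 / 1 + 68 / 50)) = -1845 / 90796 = -0.02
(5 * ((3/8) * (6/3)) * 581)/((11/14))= 61005/22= 2772.95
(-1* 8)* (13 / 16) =-13 / 2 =-6.50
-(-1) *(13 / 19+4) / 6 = 89 / 114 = 0.78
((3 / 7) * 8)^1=3.43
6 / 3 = 2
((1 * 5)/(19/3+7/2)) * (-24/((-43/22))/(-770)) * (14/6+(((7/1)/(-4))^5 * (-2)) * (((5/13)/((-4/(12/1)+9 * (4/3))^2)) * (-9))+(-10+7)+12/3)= -748353/36938720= -0.02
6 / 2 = 3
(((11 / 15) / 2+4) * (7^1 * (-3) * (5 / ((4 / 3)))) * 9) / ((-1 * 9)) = 2751 / 8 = 343.88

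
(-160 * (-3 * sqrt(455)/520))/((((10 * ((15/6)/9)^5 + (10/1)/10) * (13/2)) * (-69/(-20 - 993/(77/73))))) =559531317888 * sqrt(455)/287449453291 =41.52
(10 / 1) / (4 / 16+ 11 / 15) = 600 / 59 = 10.17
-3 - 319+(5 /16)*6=-320.12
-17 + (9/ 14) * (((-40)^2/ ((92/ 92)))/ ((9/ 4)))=3081/ 7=440.14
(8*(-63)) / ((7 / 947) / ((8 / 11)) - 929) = 424256 / 782003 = 0.54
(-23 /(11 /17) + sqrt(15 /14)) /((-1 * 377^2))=391 /1563419 - sqrt(210) /1989806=0.00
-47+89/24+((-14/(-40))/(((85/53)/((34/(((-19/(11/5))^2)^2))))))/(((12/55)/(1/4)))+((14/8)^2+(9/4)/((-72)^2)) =-40.23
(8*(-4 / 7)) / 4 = -8 / 7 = -1.14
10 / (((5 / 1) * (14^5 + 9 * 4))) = 1 / 268930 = 0.00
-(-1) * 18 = 18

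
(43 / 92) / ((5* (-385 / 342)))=-7353 / 88550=-0.08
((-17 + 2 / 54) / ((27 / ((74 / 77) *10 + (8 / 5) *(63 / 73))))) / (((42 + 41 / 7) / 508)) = -71871770912 / 980523225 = -73.30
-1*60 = -60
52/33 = 1.58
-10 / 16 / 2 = -5 / 16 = -0.31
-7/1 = -7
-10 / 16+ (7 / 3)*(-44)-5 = -2599 / 24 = -108.29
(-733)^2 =537289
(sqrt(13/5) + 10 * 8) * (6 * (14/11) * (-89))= -598080/11 - 7476 * sqrt(65)/55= -55466.79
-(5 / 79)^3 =-125 / 493039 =-0.00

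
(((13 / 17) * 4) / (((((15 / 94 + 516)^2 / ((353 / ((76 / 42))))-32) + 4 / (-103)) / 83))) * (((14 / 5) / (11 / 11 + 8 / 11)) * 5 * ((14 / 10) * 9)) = 15694848693219696 / 807299670963595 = 19.44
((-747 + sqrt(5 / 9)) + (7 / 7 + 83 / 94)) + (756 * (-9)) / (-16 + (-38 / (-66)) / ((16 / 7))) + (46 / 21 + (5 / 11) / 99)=-1852229681171 / 5958213030 + sqrt(5) / 3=-310.12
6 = 6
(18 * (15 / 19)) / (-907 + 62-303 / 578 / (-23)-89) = -3589380 / 235909567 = -0.02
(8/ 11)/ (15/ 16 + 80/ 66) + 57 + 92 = 169499/ 1135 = 149.34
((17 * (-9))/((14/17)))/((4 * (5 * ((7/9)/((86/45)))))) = -111843/4900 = -22.83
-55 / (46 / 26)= -715 / 23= -31.09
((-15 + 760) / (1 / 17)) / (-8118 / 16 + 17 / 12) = -303960 / 12143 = -25.03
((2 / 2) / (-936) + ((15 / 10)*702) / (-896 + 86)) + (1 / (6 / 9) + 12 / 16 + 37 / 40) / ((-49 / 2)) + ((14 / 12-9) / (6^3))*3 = -2118169 / 1375920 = -1.54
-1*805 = -805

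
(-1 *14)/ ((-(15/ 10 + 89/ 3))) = 84/ 187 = 0.45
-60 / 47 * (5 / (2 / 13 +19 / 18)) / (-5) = 14040 / 13301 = 1.06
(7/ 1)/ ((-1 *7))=-1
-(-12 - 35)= 47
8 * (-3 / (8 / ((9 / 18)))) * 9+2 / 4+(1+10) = -2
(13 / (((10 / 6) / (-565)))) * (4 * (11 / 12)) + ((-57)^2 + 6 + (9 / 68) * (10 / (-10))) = -877481 / 68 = -12904.13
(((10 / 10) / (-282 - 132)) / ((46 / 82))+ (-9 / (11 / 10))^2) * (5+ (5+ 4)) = 539862673 / 576081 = 937.13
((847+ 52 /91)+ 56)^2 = 816441.33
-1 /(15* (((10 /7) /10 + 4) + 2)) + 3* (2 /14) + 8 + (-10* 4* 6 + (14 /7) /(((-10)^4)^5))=-10455939999999999999999097 /45150000000000000000000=-231.58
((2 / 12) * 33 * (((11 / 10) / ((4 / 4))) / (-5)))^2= 14641 / 10000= 1.46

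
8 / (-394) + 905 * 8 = 1426276 / 197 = 7239.98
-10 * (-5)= 50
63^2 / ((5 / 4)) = 15876 / 5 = 3175.20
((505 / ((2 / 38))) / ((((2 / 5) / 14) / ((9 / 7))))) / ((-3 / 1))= -143925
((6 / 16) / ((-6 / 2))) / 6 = -1 / 48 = -0.02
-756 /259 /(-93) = 36 /1147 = 0.03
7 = 7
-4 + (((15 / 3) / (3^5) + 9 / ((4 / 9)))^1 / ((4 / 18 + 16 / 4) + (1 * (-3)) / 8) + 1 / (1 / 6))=54364 / 7479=7.27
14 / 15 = 0.93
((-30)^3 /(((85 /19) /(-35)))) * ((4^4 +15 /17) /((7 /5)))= 11201355000 /289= 38759013.84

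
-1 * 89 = -89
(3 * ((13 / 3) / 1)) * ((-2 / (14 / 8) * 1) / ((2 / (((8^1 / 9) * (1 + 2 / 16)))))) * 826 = -6136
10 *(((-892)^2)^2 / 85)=1266162401792 / 17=74480141281.88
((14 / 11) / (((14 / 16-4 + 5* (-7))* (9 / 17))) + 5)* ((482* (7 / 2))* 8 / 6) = 1005931108 / 90585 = 11104.83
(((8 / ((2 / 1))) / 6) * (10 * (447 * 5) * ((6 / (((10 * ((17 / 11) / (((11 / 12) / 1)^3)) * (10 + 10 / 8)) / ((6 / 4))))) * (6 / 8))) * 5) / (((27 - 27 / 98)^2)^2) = 62879826323545 / 14396715424919826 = 0.00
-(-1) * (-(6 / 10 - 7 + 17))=-53 / 5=-10.60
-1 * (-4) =4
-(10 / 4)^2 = -25 / 4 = -6.25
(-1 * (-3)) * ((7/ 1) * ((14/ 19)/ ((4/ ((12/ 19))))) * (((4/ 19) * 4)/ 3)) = 4704/ 6859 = 0.69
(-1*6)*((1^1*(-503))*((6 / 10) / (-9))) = -1006 / 5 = -201.20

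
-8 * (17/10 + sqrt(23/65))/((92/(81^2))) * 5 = -111537/23-13122 * sqrt(1495)/299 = -6546.31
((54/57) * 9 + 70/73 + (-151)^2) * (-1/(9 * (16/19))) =-31638143/10512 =-3009.72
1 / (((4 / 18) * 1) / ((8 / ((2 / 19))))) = 342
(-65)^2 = 4225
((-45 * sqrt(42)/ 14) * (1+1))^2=1735.71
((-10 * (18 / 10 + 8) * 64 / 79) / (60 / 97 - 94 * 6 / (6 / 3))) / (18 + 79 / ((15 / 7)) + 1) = 760480 / 150576449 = 0.01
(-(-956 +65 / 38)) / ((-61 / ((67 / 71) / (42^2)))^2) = 162784607 / 2217977446271328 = 0.00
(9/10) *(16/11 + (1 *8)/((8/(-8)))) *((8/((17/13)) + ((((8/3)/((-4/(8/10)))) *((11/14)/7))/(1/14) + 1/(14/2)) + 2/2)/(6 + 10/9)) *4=-696438/32725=-21.28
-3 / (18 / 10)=-5 / 3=-1.67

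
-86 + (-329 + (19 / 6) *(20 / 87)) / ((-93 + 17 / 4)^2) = -2830128014 / 32892525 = -86.04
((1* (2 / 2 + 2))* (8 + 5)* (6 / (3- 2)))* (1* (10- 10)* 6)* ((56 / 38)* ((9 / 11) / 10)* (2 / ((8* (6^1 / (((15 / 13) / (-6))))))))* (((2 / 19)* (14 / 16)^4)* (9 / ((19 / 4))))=0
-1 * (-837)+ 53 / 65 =54458 / 65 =837.82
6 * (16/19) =96/19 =5.05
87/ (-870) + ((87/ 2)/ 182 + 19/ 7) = 5193/ 1820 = 2.85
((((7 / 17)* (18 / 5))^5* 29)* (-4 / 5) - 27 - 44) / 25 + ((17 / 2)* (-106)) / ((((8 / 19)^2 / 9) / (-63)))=102286487267761399451 / 35496425000000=2881599.69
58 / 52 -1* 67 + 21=-1167 / 26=-44.88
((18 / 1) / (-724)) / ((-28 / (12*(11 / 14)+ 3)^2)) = 68121 / 496664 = 0.14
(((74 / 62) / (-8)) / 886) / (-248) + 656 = 35747108901 / 54492544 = 656.00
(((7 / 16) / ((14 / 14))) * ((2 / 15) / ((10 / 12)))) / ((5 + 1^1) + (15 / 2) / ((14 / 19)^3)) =9604 / 3395325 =0.00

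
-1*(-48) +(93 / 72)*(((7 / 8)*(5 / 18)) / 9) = 1494077 / 31104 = 48.03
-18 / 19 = -0.95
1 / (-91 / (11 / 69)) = -11 / 6279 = -0.00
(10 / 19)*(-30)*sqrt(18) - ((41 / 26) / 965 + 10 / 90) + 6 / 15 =12973 / 45162 - 900*sqrt(2) / 19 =-66.70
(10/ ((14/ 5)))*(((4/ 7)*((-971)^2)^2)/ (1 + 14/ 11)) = 39113762656364/ 49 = 798240054211.51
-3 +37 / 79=-200 / 79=-2.53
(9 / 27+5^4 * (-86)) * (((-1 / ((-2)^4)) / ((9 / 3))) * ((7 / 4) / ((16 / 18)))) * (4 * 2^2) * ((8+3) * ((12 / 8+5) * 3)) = 484230747 / 64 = 7566105.42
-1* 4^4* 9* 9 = -20736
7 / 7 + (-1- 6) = -6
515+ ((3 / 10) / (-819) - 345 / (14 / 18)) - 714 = -250603 / 390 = -642.57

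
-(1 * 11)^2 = -121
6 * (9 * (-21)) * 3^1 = -3402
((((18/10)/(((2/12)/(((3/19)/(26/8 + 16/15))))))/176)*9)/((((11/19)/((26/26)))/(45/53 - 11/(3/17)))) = -3563352/1660967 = -2.15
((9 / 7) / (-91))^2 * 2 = 0.00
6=6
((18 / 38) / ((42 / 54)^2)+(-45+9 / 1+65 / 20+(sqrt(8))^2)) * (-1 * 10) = 446265 / 1862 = 239.67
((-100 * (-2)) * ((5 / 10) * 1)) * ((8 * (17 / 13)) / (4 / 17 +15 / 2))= 462400 / 3419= 135.24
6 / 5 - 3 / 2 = -3 / 10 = -0.30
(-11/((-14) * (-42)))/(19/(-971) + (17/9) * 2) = -32043/6437228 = -0.00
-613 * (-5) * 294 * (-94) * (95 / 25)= -321876492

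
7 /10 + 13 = 137 /10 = 13.70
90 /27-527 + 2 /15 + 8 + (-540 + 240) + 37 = -11678 /15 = -778.53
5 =5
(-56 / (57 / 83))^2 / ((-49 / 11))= -1492.72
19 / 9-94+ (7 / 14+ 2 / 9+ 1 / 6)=-91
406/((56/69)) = 2001/4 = 500.25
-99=-99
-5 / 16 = -0.31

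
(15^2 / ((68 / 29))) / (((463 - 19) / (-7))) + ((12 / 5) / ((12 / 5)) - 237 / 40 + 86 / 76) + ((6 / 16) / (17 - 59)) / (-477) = -4234829579 / 798087780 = -5.31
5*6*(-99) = -2970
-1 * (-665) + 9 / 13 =8654 / 13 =665.69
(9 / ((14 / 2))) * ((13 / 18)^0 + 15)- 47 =-185 / 7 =-26.43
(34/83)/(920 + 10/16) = 272/611295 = 0.00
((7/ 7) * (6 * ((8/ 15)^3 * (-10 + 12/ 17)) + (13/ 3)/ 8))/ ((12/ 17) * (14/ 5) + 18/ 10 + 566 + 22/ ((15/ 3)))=-1211461/ 87849000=-0.01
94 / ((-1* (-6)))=47 / 3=15.67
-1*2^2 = -4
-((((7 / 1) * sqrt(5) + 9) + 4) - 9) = -7 * sqrt(5) - 4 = -19.65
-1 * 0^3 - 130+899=769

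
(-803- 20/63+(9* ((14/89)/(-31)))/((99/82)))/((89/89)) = -1536004865/1911987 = -803.36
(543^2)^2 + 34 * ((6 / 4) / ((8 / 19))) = 695487463377 / 8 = 86935932922.12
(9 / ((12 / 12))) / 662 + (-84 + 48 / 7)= -357417 / 4634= -77.13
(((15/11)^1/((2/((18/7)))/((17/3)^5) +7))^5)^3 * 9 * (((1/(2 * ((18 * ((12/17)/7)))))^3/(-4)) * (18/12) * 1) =-567096837026962263434116161416809568414484314275578016759950041733025991668399212920003111219546378997802734375/364174617585372341799912529993999781593297335858053914317747165328694521947386143077725076555182513825384265239300912709632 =-0.00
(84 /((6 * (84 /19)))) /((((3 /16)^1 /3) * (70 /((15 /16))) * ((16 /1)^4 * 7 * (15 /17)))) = 323 /192675840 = 0.00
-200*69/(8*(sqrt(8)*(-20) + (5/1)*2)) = 345/62 + 690*sqrt(2)/31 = 37.04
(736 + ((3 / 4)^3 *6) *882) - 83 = 46169 / 16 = 2885.56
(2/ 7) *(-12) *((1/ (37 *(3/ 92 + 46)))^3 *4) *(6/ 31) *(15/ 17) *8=-10764582912/ 2838599141544672275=-0.00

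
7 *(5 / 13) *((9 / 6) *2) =8.08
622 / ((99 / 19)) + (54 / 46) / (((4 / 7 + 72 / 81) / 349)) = 83778139 / 209484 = 399.93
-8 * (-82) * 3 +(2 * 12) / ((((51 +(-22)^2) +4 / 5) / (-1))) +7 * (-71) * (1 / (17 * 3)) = 89182763 / 45543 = 1958.21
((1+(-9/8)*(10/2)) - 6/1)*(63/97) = -5355/776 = -6.90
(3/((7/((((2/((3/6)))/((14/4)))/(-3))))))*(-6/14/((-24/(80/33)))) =-0.01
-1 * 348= -348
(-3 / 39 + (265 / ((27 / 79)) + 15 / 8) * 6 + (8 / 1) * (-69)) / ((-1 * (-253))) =1924133 / 118404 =16.25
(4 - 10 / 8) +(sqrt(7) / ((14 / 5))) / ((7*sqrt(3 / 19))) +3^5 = 5*sqrt(399) / 294 +983 / 4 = 246.09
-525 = -525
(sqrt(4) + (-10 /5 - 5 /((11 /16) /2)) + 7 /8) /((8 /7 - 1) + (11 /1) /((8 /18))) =-8421 /15334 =-0.55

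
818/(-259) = -818/259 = -3.16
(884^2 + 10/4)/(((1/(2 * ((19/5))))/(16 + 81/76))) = 2027103349/20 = 101355167.45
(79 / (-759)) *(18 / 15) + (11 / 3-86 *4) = -1292039 / 3795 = -340.46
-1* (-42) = 42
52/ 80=13/ 20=0.65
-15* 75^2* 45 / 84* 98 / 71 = -8859375 / 142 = -62389.96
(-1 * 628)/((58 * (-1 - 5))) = 157/87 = 1.80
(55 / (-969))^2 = 3025 / 938961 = 0.00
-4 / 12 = -1 / 3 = -0.33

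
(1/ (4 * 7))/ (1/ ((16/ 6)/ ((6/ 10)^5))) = 6250/ 5103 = 1.22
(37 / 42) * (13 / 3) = 481 / 126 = 3.82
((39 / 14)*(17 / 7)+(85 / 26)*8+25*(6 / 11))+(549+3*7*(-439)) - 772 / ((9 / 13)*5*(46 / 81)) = -14530529633 / 1611610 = -9016.16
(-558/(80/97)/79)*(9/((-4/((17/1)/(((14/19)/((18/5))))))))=708049269/442400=1600.47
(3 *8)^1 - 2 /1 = 22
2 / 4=1 / 2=0.50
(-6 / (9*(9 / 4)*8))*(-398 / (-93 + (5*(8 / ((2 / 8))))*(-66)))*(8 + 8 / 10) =-17512 / 1438155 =-0.01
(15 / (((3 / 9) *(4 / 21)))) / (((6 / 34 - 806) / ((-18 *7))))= 144585 / 3914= 36.94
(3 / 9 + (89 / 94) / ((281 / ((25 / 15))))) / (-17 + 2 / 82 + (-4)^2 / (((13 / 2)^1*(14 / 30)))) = -33403643 / 1153129584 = -0.03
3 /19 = 0.16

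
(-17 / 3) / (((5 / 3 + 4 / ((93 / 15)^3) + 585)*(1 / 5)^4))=-63305875 / 10486732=-6.04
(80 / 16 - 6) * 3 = -3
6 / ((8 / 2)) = 3 / 2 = 1.50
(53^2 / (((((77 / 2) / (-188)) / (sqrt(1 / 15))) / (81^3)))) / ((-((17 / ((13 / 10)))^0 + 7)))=23387478381 *sqrt(15) / 385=235270946.18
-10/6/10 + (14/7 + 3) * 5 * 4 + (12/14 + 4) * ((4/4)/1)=104.69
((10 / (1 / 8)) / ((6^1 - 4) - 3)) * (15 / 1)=-1200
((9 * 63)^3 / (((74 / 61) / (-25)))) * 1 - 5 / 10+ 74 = -138991747818 / 37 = -3756533724.81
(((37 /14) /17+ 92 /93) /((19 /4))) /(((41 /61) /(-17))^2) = 3205485218 /20792289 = 154.17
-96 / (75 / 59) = -1888 / 25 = -75.52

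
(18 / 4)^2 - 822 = -3207 / 4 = -801.75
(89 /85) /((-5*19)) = -89 /8075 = -0.01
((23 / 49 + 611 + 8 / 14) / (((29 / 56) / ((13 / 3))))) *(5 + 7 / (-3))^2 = 199613440 / 5481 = 36419.16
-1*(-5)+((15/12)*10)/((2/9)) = 245/4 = 61.25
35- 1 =34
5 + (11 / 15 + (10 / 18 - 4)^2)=7127 / 405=17.60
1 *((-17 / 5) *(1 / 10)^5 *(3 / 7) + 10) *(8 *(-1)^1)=-34999949 / 437500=-80.00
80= 80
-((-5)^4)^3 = -244140625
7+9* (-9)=-74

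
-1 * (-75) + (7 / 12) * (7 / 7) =907 / 12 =75.58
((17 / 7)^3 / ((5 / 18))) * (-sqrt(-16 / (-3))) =-117912 * sqrt(3) / 1715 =-119.08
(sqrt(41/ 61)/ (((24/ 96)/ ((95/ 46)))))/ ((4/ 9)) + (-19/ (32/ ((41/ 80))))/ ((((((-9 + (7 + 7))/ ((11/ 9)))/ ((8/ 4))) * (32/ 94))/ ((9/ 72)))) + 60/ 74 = 206282509/ 272793600 + 855 * sqrt(2501)/ 2806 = 15.99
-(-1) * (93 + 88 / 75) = 7063 / 75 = 94.17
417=417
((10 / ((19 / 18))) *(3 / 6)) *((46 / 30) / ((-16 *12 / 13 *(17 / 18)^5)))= -17655651 / 26977283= -0.65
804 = 804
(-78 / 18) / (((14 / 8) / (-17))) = 884 / 21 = 42.10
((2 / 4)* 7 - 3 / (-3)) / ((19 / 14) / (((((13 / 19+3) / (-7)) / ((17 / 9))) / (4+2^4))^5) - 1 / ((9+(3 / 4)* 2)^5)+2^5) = -8931928887 / 5132256407687270944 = -0.00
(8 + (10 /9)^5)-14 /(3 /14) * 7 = -26432684 /59049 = -447.64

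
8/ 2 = 4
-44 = -44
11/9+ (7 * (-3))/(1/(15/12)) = -901/36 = -25.03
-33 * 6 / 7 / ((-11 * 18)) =1 / 7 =0.14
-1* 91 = -91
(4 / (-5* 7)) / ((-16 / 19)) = 19 / 140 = 0.14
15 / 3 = 5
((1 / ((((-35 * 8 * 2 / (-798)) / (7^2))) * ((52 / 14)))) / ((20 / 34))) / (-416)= -332367 / 4326400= -0.08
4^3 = 64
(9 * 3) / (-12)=-9 / 4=-2.25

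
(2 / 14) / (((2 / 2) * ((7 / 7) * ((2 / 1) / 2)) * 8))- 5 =-279 / 56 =-4.98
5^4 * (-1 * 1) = -625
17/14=1.21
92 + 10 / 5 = 94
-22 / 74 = -11 / 37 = -0.30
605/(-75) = -121/15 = -8.07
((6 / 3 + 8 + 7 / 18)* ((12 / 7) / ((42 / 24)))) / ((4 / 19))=7106 / 147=48.34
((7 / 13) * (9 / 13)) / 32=63 / 5408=0.01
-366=-366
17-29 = -12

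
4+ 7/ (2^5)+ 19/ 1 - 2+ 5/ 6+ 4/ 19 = 40607/ 1824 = 22.26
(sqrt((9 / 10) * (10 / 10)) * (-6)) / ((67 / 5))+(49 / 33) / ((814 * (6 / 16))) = 196 / 40293 - 9 * sqrt(10) / 67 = -0.42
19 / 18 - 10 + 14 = 91 / 18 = 5.06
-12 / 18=-2 / 3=-0.67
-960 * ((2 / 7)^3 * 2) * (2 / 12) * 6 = -15360 / 343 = -44.78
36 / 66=6 / 11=0.55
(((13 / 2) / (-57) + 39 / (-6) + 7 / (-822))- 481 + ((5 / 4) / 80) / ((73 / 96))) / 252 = -13236235 / 6840684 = -1.93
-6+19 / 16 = -77 / 16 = -4.81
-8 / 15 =-0.53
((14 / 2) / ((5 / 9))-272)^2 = 1682209 / 25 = 67288.36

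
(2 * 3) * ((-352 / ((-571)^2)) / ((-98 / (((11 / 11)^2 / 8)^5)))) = 33 / 16359433216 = 0.00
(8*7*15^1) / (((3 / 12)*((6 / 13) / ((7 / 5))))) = 10192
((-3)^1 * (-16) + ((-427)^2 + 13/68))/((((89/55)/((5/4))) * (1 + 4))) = 682090695/24208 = 28176.25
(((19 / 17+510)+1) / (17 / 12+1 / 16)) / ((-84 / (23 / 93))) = -266984 / 261919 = -1.02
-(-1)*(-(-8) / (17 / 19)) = 152 / 17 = 8.94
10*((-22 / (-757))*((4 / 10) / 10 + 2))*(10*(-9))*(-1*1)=53.36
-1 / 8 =-0.12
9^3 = 729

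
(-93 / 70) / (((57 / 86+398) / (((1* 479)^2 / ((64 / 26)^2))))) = -155063340471 / 1228774400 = -126.19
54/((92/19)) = 513/46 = 11.15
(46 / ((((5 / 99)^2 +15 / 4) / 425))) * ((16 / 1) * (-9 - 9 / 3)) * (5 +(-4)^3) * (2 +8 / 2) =10418654315520 / 29423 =354098980.92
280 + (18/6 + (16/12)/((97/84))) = 27563/97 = 284.15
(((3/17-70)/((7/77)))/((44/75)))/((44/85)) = -445125/176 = -2529.12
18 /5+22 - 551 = -2627 /5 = -525.40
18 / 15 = 6 / 5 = 1.20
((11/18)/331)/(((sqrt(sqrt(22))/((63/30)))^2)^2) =21609/13240000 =0.00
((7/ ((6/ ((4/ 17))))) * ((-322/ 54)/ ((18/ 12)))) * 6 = -9016/ 1377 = -6.55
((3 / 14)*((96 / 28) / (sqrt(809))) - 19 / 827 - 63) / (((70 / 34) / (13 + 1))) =-354416 / 827 + 1224*sqrt(809) / 198205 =-428.38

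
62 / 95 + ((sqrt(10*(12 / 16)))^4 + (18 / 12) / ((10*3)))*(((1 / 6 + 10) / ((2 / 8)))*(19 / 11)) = 12399869 / 3135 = 3955.30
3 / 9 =1 / 3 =0.33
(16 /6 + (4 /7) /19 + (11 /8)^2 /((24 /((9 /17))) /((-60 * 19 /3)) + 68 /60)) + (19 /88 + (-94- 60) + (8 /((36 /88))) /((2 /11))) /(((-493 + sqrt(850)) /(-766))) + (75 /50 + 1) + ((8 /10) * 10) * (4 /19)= -11565754294081 /182614170816- 70113895 * sqrt(34) /95910804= -67.60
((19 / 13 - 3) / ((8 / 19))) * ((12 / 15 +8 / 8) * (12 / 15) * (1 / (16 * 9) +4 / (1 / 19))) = -41591 / 104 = -399.91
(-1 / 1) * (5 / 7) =-5 / 7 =-0.71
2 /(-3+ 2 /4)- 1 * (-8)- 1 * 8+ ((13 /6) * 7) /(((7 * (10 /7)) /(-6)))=-99 /10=-9.90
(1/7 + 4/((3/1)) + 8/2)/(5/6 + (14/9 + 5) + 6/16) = 0.71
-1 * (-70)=70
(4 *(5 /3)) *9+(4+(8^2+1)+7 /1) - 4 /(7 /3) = 940 /7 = 134.29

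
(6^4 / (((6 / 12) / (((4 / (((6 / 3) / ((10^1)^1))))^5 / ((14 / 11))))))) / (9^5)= 110366.45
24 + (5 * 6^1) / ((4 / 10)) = 99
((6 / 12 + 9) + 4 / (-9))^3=4330747 / 5832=742.58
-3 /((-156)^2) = -1 /8112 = -0.00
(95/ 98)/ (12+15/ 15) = 95/ 1274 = 0.07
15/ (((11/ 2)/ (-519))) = -15570/ 11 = -1415.45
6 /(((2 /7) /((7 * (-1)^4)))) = 147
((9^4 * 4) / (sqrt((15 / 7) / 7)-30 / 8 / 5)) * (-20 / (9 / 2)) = 4354560 * sqrt(15) / 67+22861440 / 67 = 592934.01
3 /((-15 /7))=-7 /5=-1.40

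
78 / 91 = 6 / 7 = 0.86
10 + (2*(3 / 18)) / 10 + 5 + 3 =541 / 30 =18.03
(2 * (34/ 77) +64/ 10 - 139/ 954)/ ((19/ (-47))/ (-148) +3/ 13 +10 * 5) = 118528546214/ 834210167175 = 0.14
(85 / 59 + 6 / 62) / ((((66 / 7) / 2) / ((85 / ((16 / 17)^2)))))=31.29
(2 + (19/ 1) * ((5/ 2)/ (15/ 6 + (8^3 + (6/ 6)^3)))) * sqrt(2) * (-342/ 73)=-737694 * sqrt(2)/ 75263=-13.86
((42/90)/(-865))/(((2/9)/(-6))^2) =-1701/4325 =-0.39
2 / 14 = 1 / 7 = 0.14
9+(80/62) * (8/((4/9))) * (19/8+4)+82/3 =17149/93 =184.40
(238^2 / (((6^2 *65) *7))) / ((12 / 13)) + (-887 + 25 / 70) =-882.90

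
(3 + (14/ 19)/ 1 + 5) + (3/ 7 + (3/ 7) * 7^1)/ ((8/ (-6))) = 820/ 133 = 6.17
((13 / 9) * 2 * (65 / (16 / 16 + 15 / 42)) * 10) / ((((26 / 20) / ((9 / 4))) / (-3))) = -136500 / 19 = -7184.21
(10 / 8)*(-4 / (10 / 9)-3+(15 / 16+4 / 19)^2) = -2440723 / 369664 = -6.60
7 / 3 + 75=232 / 3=77.33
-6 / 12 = -1 / 2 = -0.50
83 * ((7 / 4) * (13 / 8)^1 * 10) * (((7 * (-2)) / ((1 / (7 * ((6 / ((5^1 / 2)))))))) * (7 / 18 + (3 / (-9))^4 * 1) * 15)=-120281525 / 36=-3341153.47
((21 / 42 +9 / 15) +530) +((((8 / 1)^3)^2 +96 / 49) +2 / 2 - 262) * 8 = 1026849279 / 490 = 2095610.77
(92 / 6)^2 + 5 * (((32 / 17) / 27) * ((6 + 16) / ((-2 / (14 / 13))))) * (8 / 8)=230.98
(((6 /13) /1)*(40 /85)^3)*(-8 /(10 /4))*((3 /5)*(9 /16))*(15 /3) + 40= 12690856 /319345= 39.74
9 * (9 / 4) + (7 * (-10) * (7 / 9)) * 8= -14951 / 36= -415.31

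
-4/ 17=-0.24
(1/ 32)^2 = 1/ 1024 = 0.00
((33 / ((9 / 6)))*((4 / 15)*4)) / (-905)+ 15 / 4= 202217 / 54300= 3.72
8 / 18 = 0.44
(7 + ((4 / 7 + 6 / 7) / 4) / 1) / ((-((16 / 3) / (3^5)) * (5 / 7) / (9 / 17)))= -675783 / 2720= -248.45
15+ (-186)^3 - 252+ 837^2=-5734524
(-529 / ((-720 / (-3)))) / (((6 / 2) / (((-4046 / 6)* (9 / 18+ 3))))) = 7491169 / 4320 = 1734.07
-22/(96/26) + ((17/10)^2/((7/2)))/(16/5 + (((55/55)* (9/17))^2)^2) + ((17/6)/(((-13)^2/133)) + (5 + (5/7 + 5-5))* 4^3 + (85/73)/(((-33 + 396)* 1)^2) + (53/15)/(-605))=1128718254926506998137/3116011317821602200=362.23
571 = 571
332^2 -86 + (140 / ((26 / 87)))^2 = 55701422 / 169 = 329594.21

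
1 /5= 0.20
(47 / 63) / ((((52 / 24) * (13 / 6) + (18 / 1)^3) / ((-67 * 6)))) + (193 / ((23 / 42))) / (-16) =-5975248875 / 270635848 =-22.08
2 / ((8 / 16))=4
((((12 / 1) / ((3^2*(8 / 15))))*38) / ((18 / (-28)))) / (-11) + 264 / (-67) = 9.49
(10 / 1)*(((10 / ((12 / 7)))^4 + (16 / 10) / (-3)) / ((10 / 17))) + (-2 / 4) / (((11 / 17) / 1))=19674.28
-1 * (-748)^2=-559504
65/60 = 13/12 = 1.08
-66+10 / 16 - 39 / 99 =-17363 / 264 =-65.77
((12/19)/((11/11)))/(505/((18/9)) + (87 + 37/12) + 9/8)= 288/156731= 0.00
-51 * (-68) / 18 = 578 / 3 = 192.67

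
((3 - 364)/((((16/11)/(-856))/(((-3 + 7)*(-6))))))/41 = -5098764/41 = -124360.10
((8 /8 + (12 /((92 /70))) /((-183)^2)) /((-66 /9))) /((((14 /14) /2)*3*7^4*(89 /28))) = -1027276 /86215543953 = -0.00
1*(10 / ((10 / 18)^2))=162 / 5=32.40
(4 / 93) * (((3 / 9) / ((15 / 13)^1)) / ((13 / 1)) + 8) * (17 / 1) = 24548 / 4185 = 5.87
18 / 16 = 9 / 8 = 1.12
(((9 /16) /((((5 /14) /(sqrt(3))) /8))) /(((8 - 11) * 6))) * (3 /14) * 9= -27 * sqrt(3) /20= -2.34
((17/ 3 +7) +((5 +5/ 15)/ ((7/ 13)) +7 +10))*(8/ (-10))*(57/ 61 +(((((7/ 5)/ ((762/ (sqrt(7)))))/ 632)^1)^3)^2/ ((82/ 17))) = -252360163943011539576373967201486036845257143/ 8531080974386117502621420292215275520000000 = -29.58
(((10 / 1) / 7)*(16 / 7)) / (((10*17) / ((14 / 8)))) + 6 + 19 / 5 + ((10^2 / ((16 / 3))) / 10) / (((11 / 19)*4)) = 2229127 / 209440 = 10.64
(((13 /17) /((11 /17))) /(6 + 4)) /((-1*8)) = -13 /880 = -0.01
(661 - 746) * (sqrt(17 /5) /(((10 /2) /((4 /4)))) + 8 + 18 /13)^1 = -10370 /13 - 17 * sqrt(85) /5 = -829.04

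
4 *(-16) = -64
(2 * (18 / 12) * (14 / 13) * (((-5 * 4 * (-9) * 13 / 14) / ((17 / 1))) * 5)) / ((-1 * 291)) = -900 / 1649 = -0.55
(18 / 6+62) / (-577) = -65 / 577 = -0.11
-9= -9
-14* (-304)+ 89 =4345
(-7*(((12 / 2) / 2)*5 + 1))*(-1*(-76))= -8512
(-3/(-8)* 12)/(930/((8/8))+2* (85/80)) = 36/7457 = 0.00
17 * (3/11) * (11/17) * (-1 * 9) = -27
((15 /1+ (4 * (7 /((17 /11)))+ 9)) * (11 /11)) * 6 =4296 /17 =252.71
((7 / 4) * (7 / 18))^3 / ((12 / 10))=0.26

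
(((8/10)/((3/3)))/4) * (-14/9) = -0.31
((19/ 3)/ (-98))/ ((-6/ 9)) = 19/ 196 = 0.10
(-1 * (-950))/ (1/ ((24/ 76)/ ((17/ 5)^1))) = 1500/ 17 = 88.24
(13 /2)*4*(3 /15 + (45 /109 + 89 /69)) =49.47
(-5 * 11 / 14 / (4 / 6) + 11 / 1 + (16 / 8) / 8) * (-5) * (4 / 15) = -50 / 7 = -7.14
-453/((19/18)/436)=-3555144/19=-187112.84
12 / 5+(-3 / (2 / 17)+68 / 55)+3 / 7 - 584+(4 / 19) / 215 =-380872529 / 629090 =-605.43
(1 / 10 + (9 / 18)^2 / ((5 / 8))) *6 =3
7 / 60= 0.12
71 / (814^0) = 71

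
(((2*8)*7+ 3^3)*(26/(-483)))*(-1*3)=3614/161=22.45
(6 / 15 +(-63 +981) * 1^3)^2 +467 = 21098139 / 25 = 843925.56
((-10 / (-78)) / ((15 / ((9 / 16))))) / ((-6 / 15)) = -5 / 416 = -0.01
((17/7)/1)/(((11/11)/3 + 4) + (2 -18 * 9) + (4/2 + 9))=-51/3038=-0.02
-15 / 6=-5 / 2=-2.50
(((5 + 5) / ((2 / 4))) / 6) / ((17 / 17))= 10 / 3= 3.33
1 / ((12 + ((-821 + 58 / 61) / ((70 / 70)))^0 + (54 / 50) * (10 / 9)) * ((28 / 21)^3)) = 135 / 4544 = 0.03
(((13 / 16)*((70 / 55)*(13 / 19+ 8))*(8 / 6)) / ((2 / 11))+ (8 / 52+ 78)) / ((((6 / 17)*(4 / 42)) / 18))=152382951 / 1976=77116.88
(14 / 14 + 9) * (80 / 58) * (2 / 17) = 800 / 493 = 1.62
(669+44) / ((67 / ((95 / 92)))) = 2945 / 268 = 10.99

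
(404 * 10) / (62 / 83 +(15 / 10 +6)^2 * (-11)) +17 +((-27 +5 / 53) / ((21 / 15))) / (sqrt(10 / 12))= 2146729 / 205177 - 1426 * sqrt(30) / 371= -10.59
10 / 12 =5 / 6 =0.83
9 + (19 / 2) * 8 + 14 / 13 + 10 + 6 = 1327 / 13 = 102.08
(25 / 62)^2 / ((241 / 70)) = 21875 / 463202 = 0.05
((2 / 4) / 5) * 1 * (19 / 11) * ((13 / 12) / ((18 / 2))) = 247 / 11880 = 0.02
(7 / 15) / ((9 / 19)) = 133 / 135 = 0.99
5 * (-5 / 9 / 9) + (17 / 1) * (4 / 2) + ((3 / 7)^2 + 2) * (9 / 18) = 276109 / 7938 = 34.78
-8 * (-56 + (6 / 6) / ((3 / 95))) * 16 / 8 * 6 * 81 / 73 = 2592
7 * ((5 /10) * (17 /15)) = 3.97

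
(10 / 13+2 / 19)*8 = 1728 / 247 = 7.00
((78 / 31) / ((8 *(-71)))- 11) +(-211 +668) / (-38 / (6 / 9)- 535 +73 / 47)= -2877701249 / 244319804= -11.78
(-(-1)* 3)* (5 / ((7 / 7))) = 15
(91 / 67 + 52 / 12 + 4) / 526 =974 / 52863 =0.02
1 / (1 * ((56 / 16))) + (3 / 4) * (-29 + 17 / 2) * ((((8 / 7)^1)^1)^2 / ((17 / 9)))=-8618 / 833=-10.35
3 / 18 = 0.17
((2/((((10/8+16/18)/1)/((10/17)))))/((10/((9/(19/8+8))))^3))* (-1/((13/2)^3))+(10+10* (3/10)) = 534425654643863/41109669876275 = 13.00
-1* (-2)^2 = -4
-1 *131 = -131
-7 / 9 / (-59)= 7 / 531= 0.01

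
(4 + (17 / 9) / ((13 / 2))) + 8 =1438 / 117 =12.29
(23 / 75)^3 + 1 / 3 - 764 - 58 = -346628458 / 421875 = -821.64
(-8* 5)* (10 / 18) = -200 / 9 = -22.22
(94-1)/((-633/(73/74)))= -0.14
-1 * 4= -4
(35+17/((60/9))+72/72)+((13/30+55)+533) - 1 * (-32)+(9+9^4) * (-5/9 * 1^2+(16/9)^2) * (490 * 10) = 15095058617/180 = 83861436.76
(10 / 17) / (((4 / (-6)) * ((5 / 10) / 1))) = -30 / 17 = -1.76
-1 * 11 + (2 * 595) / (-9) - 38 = -1631 / 9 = -181.22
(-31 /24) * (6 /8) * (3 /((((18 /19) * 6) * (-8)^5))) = 589 /37748736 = 0.00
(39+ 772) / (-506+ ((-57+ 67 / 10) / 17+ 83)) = -137870 / 72413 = -1.90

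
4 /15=0.27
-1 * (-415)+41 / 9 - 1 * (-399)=7367 / 9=818.56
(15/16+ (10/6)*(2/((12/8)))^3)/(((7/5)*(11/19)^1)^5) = 7002717484375/501141752496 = 13.97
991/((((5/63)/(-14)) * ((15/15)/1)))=-874062/5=-174812.40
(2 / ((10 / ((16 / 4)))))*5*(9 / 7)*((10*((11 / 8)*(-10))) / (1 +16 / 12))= -14850 / 49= -303.06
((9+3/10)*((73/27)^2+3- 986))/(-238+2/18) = 11024809/289035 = 38.14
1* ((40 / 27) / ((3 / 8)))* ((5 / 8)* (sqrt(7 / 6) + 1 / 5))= 40 / 81 + 100* sqrt(42) / 243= 3.16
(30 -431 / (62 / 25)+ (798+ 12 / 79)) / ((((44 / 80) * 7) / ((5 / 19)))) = 160253150 / 3582887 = 44.73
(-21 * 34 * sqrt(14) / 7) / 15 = -34 * sqrt(14) / 5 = -25.44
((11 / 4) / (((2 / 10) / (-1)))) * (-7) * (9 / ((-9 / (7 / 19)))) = -2695 / 76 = -35.46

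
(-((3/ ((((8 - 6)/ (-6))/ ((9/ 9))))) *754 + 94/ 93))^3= 251244368962288064/ 804357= 312354301587.84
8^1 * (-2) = -16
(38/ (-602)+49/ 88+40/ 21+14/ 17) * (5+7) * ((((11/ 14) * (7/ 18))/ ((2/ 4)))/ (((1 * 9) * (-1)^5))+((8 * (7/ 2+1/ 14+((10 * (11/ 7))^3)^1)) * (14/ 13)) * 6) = 6936867479734523/ 893612412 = 7762725.08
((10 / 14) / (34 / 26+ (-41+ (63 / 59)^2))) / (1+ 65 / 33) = -2488915 / 398931638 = -0.01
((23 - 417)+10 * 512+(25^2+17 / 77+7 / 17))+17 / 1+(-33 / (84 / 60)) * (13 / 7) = 5324.86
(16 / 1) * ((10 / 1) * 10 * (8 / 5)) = 2560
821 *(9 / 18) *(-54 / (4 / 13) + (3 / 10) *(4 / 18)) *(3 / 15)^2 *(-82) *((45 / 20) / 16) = 531473529 / 16000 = 33217.10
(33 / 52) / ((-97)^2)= 0.00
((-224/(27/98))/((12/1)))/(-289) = 5488/23409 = 0.23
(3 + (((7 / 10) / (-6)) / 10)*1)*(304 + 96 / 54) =616792 / 675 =913.77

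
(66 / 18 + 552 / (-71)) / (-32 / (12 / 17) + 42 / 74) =32375 / 352799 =0.09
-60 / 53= -1.13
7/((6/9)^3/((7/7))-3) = -189/73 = -2.59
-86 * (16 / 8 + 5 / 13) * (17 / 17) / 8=-1333 / 52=-25.63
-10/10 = -1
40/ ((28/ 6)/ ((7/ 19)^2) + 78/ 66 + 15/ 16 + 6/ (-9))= 49280/ 44147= 1.12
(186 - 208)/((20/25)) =-55/2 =-27.50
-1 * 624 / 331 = -624 / 331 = -1.89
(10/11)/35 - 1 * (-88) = 6778/77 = 88.03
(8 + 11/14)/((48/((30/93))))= 205/3472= 0.06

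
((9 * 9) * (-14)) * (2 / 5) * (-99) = 224532 / 5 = 44906.40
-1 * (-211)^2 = -44521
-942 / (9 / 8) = -2512 / 3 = -837.33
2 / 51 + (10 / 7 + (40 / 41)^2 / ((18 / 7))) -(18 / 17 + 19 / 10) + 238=4264655491 / 18003510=236.88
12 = 12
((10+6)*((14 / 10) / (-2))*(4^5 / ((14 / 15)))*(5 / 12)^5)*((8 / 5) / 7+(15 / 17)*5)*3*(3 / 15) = -1380500 / 3213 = -429.66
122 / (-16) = -61 / 8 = -7.62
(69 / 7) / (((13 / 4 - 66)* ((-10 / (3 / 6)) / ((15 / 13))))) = 207 / 22841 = 0.01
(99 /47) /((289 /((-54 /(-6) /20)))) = 891 /271660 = 0.00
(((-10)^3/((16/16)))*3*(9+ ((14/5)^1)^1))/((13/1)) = -35400/13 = -2723.08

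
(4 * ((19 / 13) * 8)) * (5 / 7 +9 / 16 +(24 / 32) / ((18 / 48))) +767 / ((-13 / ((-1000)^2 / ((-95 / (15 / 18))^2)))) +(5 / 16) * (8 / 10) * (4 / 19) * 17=-1296674909 / 295659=-4385.71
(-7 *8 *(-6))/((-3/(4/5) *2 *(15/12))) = -896/25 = -35.84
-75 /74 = -1.01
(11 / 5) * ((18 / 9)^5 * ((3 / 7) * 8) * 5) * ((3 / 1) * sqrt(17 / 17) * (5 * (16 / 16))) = 126720 / 7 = 18102.86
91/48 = 1.90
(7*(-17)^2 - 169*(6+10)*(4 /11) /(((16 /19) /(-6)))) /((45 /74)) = 7349458 /495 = 14847.39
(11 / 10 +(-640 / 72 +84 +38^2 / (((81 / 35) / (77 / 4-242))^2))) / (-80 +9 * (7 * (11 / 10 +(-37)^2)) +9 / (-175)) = 84277509505 / 543288366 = 155.12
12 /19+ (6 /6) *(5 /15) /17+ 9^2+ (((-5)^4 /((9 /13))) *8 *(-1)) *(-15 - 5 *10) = 1364912360 /2907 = 469526.10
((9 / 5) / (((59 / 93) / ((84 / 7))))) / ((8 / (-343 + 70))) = -685503 / 590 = -1161.87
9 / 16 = 0.56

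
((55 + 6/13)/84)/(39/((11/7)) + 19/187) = 19261/726960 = 0.03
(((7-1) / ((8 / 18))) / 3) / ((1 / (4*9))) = 162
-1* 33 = -33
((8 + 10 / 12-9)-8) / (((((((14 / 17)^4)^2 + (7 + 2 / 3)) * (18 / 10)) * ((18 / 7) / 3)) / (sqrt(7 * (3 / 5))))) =-2392684802263 * sqrt(105) / 17805937137588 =-1.38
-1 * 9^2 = -81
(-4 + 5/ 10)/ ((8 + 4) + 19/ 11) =-77/ 302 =-0.25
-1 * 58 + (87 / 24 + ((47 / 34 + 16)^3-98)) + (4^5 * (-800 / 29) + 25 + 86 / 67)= -441450115173 / 19091918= -23122.36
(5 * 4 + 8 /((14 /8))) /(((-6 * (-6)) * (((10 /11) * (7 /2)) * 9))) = 473 /19845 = 0.02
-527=-527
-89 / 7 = -12.71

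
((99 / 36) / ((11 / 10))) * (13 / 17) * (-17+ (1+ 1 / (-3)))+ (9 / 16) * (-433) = -224227 / 816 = -274.79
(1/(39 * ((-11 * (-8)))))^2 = 1/11778624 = 0.00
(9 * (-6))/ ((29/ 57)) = -3078/ 29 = -106.14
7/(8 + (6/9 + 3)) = 3/5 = 0.60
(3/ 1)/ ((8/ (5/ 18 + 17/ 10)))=89/ 120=0.74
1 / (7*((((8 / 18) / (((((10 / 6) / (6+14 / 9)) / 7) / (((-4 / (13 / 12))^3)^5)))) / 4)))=-255929465070453785 / 2041548911422784856089690112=-0.00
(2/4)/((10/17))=17/20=0.85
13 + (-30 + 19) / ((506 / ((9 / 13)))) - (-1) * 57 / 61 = 507751 / 36478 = 13.92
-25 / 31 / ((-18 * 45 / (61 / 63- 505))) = -79385 / 158193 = -0.50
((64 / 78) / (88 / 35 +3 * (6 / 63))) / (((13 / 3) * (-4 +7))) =80 / 3549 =0.02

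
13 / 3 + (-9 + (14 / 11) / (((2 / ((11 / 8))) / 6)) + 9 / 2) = 61 / 12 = 5.08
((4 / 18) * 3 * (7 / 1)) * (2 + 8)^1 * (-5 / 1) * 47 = -32900 / 3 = -10966.67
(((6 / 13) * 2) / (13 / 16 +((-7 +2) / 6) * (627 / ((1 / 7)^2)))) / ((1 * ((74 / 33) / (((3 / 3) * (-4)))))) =12672 / 197030587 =0.00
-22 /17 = -1.29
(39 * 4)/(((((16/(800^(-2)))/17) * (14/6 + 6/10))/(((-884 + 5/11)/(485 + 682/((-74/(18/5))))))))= -715250367/4142705459200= -0.00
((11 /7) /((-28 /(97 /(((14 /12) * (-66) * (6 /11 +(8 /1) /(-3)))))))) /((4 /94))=-150447 /192080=-0.78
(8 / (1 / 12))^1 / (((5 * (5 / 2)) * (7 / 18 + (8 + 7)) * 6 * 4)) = 144 / 6925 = 0.02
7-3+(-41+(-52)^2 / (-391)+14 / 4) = -31605 / 782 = -40.42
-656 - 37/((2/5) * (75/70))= -2227/3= -742.33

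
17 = 17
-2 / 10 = -0.20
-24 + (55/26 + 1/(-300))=-85363/3900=-21.89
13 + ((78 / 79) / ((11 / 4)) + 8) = 18561 / 869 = 21.36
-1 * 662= -662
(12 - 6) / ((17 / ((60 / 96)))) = 15 / 68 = 0.22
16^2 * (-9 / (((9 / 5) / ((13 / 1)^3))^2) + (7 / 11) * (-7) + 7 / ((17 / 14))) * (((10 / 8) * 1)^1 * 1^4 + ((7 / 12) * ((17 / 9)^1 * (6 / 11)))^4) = -766039132038418522720 / 161668308483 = -4738338263.24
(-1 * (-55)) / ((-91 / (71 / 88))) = -355 / 728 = -0.49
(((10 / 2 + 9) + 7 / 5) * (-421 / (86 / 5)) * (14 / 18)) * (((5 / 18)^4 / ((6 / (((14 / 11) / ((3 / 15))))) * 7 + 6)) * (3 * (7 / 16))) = -709121875 / 3900068352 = -0.18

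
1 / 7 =0.14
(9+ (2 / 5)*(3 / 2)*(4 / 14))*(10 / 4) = 321 / 14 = 22.93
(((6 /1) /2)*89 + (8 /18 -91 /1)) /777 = 1588 /6993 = 0.23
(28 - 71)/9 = -43/9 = -4.78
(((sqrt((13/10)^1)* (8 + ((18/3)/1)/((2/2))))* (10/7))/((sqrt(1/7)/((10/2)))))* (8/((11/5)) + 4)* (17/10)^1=1428* sqrt(910)/11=3916.12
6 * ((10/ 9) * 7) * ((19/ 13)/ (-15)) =-532/ 117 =-4.55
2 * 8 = 16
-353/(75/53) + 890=48041/75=640.55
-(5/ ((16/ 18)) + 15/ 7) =-435/ 56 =-7.77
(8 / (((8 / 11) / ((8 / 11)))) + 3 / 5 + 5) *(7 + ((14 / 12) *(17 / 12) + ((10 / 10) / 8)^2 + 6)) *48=143633 / 15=9575.53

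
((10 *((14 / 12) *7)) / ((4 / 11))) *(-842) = -1134595 / 6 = -189099.17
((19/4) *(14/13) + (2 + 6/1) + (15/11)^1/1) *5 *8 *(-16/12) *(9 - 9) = 0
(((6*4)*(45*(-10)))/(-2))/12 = 450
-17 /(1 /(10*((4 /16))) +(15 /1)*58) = -5 /256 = -0.02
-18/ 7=-2.57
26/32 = 0.81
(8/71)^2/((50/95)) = 608/25205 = 0.02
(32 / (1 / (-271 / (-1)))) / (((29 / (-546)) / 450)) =-2130710400 / 29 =-73472772.41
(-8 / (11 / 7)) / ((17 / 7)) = -392 / 187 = -2.10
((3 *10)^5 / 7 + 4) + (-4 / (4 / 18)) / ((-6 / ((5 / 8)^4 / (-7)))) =99532912813 / 28672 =3471432.51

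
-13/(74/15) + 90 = 6465/74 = 87.36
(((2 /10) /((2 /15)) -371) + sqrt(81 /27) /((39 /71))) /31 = -739 /62 + 71*sqrt(3) /1209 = -11.82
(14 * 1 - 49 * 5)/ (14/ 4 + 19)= -154/ 15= -10.27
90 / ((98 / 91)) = 83.57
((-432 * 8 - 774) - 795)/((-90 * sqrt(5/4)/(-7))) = -469 * sqrt(5)/3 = -349.57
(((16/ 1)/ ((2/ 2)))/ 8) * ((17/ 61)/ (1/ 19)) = 646/ 61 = 10.59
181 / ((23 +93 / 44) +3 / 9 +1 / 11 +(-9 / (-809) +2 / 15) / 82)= 3962368740 / 559102061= 7.09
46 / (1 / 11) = 506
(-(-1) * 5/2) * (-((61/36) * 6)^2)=-18605/72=-258.40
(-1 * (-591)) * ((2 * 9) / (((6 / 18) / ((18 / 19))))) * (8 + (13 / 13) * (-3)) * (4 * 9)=103401360 / 19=5442176.84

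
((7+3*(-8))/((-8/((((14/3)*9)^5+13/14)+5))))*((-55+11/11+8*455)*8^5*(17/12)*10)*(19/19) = 462310014949467184.76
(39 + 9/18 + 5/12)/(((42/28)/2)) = 479/9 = 53.22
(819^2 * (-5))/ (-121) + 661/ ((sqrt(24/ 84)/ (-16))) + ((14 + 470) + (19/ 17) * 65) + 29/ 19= 1105094105/ 39083-5288 * sqrt(14)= 8489.69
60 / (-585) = -4 / 39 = -0.10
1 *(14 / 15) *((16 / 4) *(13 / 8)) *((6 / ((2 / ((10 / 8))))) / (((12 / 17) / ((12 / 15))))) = 1547 / 60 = 25.78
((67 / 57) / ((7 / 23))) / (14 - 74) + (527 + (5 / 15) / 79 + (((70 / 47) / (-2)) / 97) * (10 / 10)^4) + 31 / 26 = 59197106747657 / 112089306420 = 528.12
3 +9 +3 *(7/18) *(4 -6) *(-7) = 85/3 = 28.33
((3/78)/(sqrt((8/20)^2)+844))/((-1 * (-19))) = 5/2085668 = 0.00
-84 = -84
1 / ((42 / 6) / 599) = 599 / 7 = 85.57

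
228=228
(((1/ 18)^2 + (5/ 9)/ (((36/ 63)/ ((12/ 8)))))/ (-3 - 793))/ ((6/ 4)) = -947/ 773712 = -0.00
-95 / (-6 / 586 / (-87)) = -807215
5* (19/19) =5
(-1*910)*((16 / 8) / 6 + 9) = -25480 / 3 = -8493.33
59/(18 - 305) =-59/287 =-0.21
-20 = -20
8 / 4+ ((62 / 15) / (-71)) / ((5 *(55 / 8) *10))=2928502 / 1464375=2.00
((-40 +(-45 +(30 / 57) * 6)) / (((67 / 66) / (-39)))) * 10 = 40025700 / 1273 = 31442.03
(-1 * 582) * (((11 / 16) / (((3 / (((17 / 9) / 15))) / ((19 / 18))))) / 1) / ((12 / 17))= -5858897 / 233280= -25.12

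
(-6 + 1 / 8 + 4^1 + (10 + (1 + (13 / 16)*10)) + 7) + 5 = 117 / 4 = 29.25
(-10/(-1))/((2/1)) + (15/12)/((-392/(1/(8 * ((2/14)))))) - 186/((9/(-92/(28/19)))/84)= 194218747/1792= 108381.00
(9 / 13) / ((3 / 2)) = 6 / 13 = 0.46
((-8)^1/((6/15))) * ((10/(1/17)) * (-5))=17000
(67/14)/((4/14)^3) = 3283/16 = 205.19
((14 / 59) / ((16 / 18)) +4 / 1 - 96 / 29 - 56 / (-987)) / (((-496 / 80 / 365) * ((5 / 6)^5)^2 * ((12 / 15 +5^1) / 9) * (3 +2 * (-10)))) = 33.72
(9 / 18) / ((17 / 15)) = 15 / 34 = 0.44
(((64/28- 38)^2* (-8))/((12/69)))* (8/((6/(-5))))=57500000/147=391156.46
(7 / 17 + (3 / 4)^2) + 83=22841 / 272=83.97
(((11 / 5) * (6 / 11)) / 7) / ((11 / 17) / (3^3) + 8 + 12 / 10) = 2754 / 148183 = 0.02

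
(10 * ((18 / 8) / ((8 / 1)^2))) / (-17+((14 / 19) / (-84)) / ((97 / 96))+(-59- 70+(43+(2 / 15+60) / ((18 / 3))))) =-3732075 / 987114496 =-0.00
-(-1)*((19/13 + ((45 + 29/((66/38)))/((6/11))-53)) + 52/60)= 36527/585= 62.44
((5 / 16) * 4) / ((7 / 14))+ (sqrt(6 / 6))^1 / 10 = 13 / 5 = 2.60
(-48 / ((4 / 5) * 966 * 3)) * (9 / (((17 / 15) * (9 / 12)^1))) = -600 / 2737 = -0.22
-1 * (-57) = 57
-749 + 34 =-715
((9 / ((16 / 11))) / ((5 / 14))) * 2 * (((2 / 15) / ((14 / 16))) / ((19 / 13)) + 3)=204369 / 1900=107.56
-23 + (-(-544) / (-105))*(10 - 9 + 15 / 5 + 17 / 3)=-23021 / 315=-73.08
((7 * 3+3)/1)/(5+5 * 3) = 6/5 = 1.20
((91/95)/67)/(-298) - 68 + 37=-31.00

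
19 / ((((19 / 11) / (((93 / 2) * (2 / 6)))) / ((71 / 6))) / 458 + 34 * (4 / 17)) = 105342061 / 44354666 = 2.37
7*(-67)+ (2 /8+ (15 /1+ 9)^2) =429 /4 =107.25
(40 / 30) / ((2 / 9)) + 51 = 57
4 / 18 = 2 / 9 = 0.22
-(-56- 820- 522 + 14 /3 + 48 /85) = 355156 /255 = 1392.77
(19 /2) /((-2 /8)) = -38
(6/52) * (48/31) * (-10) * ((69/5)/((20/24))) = -29.59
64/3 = 21.33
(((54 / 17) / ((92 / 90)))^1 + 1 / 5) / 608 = 3233 / 594320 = 0.01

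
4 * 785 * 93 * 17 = 4964340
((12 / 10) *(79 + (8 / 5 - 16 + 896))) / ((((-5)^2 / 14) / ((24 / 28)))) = 345816 / 625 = 553.31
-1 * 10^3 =-1000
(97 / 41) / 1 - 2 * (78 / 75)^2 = 0.20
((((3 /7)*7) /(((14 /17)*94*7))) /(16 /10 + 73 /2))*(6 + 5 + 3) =85 /41783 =0.00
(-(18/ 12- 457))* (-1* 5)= -4555/ 2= -2277.50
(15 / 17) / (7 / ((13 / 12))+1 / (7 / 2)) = 1365 / 10438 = 0.13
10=10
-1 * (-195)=195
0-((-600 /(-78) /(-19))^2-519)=31653671 /61009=518.84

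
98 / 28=7 / 2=3.50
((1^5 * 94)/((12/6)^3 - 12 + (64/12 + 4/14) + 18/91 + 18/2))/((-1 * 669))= -8554/658519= -0.01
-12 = -12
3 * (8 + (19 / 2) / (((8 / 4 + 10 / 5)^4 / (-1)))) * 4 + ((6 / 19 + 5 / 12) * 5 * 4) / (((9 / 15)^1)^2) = 8946503 / 65664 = 136.25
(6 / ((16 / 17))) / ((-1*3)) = -17 / 8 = -2.12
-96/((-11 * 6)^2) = -8/363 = -0.02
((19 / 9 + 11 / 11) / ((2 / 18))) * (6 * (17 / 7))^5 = 44163232128 / 2401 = 18393682.69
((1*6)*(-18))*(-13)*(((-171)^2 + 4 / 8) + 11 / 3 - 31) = 41016690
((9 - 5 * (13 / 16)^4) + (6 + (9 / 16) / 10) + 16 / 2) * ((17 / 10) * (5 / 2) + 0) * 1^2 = 116297799 / 1310720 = 88.73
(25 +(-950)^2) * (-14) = -12635350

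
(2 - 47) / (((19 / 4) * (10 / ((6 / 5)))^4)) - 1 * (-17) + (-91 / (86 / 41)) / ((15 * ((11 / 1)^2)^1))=786568046437 / 46339218750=16.97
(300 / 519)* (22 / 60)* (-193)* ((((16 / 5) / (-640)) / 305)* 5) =2123 / 633180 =0.00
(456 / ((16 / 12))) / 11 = 342 / 11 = 31.09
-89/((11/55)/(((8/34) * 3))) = -5340/17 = -314.12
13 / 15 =0.87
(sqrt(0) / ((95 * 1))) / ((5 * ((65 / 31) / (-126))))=0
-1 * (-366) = 366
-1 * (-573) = 573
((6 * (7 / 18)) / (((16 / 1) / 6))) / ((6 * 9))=7 / 432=0.02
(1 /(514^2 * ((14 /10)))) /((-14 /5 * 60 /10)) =-25 /155347248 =-0.00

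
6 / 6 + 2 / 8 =5 / 4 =1.25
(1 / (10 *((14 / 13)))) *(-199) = -2587 / 140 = -18.48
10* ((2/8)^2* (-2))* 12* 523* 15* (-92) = 10826100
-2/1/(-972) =0.00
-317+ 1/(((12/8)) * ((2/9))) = -314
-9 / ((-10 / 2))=9 / 5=1.80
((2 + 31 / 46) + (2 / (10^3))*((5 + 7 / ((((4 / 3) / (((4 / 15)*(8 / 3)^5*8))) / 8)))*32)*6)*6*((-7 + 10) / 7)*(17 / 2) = 183858828043 / 1811250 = 101509.36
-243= -243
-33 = -33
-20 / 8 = -5 / 2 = -2.50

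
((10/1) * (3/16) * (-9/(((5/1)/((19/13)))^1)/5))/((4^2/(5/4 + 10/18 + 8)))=-0.60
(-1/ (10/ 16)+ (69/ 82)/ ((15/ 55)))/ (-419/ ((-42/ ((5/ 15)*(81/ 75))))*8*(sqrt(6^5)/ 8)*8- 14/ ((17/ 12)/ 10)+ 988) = -239634420375/ 1021207165542008+ 69688475955*sqrt(6)/ 255301791385502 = 0.00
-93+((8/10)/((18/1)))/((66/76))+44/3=-116249/1485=-78.28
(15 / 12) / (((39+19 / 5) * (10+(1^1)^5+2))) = 25 / 11128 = 0.00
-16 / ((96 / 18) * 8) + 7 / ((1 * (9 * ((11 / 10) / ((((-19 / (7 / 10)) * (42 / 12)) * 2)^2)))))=20215703 / 792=25524.88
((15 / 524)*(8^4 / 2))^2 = 58982400 / 17161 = 3437.00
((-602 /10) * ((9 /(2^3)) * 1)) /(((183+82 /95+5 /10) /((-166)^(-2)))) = -51471 /3861036496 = -0.00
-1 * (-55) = 55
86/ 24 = 43/ 12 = 3.58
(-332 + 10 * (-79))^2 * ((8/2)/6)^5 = 4476032/27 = 165778.96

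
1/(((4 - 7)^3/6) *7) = -2/63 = -0.03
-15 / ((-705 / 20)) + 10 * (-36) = -359.57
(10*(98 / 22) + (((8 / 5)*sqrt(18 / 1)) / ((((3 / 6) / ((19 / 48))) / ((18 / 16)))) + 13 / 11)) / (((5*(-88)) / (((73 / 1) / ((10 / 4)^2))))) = -36719 / 30250- 12483*sqrt(2) / 110000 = -1.37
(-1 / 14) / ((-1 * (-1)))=-0.07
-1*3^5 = -243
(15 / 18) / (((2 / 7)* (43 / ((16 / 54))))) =70 / 3483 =0.02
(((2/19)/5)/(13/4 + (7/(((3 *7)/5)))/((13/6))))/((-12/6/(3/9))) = -52/59565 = -0.00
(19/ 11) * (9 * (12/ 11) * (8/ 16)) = 8.48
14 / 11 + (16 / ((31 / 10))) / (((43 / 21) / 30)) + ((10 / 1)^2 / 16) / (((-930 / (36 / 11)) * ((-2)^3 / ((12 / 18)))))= 9019911 / 117304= 76.89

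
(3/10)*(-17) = -51/10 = -5.10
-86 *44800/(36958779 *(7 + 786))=-0.00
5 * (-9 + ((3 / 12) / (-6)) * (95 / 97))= -105235 / 2328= -45.20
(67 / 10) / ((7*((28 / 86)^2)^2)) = 229059667 / 2689120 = 85.18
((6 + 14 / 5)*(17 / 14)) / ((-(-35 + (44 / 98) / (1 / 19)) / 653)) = 1709554 / 6485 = 263.62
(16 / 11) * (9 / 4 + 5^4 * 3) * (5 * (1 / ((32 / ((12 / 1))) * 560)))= 22527 / 2464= 9.14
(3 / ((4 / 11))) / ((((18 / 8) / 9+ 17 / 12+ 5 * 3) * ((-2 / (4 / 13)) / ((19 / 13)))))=-1881 / 16900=-0.11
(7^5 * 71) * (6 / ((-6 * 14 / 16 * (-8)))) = 170471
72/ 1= 72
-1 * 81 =-81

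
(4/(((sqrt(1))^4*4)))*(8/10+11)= 59/5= 11.80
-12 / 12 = -1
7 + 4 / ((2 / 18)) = 43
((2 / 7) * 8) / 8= 2 / 7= 0.29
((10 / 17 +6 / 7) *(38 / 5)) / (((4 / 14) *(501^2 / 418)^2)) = 570998032 / 5355127670085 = 0.00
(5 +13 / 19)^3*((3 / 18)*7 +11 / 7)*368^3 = 25061235038.50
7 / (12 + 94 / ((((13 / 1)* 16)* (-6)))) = 624 / 1063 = 0.59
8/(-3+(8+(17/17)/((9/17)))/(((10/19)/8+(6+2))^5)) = -6232106538309096/2336814290107447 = -2.67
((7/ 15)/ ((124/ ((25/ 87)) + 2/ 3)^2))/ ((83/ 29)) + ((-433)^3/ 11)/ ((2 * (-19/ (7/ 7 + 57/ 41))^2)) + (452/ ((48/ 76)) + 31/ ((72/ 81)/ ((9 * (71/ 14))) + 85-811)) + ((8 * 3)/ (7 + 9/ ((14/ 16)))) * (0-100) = -338072732736974868594952073/ 5846587154367467955612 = -57823.94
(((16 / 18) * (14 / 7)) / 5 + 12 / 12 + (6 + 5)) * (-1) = -556 / 45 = -12.36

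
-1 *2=-2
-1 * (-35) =35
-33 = -33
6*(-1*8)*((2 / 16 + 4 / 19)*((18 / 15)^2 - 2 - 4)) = 1836 / 25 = 73.44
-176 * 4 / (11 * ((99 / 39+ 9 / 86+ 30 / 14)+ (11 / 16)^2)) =-64110592 / 5267713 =-12.17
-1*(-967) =967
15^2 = 225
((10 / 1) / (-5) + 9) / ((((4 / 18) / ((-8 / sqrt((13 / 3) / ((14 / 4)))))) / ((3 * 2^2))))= -1512 * sqrt(546) / 13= -2717.72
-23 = -23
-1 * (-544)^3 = 160989184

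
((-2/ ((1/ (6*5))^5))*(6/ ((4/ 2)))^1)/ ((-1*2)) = 72900000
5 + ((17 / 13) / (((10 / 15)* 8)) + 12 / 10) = 6703 / 1040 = 6.45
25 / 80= 0.31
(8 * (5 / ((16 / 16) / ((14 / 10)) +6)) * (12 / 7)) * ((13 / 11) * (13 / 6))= 26.15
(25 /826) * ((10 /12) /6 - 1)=-775 /29736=-0.03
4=4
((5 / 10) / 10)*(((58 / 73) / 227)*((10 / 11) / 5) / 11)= 29 / 10025455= 0.00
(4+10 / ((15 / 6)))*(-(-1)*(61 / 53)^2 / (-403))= -0.03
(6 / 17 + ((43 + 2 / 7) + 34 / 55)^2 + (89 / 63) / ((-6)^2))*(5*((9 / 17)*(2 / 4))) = 1574018627947 / 616853160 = 2551.69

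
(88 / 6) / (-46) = -22 / 69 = -0.32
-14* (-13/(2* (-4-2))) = -91/6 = -15.17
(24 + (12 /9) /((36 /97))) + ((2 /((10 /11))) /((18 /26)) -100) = -9346 /135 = -69.23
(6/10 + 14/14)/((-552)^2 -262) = 4/761105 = 0.00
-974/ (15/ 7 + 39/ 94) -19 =-672869/ 1683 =-399.80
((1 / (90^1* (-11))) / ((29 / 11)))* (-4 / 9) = 2 / 11745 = 0.00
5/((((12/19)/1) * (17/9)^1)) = 285/68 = 4.19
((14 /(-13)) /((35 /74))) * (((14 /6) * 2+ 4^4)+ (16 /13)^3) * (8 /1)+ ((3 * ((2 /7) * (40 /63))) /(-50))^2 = -73784826454016 /15429366225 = -4782.10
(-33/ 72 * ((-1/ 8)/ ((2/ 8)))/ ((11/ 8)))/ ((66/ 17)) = 17/ 396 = 0.04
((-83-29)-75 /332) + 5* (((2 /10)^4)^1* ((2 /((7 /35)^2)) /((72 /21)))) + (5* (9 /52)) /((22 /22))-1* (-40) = -4612327 /64740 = -71.24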